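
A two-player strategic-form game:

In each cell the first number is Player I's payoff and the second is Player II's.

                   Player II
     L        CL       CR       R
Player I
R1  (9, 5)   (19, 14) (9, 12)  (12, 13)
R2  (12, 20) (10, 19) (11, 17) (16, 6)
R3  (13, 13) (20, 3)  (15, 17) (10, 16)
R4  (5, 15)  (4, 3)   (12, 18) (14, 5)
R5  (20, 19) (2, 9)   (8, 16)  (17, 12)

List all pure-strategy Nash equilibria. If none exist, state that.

(R1, L): Player I can switch to R2 (9 → 12). Not NE.
(R1, CL): Player I can switch to R3 (19 → 20). Not NE.
(R1, CR): Player I can switch to R2 (9 → 11). Not NE.
(R1, R): Player I can switch to R2 (12 → 16). Not NE.
(R2, L): Player I can switch to R3 (12 → 13). Not NE.
(R2, CL): Player I can switch to R1 (10 → 19). Not NE.
(R3, CR): Player I gets 15, best alternative 12; Player II gets 17, best alternative 16. No profitable deviation — NE.
(R5, L): Player I gets 20, best alternative 13; Player II gets 19, best alternative 16. No profitable deviation — NE.
(The remaining 12 profiles each have a profitable deviation by the same check.)

(R3, CR), (R5, L)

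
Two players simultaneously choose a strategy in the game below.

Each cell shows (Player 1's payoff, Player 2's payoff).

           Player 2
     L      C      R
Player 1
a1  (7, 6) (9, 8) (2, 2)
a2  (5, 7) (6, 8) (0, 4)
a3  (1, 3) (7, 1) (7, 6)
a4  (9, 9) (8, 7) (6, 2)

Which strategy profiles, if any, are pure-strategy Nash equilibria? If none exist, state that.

Player 1 against L: payoffs 7, 5, 1, 9 → best response a4.
Player 1 against C: payoffs 9, 6, 7, 8 → best response a1.
Player 1 against R: payoffs 2, 0, 7, 6 → best response a3.
Player 2 against a1: payoffs 6, 8, 2 → best response C.
Player 2 against a2: payoffs 7, 8, 4 → best response C.
Player 2 against a3: payoffs 3, 1, 6 → best response R.
Player 2 against a4: payoffs 9, 7, 2 → best response L.
Mutual best responses: (a1, C); (a3, R); (a4, L).

Pure-strategy Nash equilibria: (a1, C) and (a3, R) and (a4, L)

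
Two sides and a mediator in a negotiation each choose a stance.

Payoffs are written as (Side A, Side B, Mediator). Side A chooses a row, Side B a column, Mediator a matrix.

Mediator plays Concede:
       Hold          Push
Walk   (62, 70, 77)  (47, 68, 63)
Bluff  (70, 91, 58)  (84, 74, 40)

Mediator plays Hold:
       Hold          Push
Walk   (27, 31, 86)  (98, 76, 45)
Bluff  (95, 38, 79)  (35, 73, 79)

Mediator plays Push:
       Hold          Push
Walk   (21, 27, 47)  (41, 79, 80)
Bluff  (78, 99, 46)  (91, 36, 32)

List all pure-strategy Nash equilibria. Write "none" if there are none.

There is no pure-strategy Nash equilibrium.

Check each profile: it is a Nash equilibrium iff no player can strictly gain by switching unilaterally.
(Walk, Hold, Concede): Side A can switch to Bluff (62 → 70). Not NE.
(Walk, Hold, Hold): Side A can switch to Bluff (27 → 95). Not NE.
(Walk, Hold, Push): Side A can switch to Bluff (21 → 78). Not NE.
(Walk, Push, Concede): Side A can switch to Bluff (47 → 84). Not NE.
(Walk, Push, Hold): Mediator can switch to Concede (45 → 63). Not NE.
(Walk, Push, Push): Side A can switch to Bluff (41 → 91). Not NE.
(Bluff, Hold, Concede): Mediator can switch to Hold (58 → 79). Not NE.
(Bluff, Hold, Hold): Side B can switch to Push (38 → 73). Not NE.
(Bluff, Hold, Push): Mediator can switch to Concede (46 → 58). Not NE.
(Bluff, Push, Concede): Side B can switch to Hold (74 → 91). Not NE.
(Bluff, Push, Hold): Side A can switch to Walk (35 → 98). Not NE.
(Bluff, Push, Push): Side B can switch to Hold (36 → 99). Not NE.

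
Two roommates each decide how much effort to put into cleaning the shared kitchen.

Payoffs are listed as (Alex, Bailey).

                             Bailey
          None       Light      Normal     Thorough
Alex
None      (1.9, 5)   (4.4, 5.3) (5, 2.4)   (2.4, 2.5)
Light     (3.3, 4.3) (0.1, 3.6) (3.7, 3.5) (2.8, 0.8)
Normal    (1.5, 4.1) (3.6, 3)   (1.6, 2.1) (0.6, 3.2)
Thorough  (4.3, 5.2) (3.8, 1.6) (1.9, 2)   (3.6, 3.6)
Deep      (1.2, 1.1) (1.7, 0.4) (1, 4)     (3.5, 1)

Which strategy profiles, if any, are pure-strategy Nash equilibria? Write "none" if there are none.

(None, Light); (Thorough, None)

(None, None): Alex can switch to Light (1.9 → 3.3). Not NE.
(None, Light): Alex gets 4.4, best alternative 3.8; Bailey gets 5.3, best alternative 5. No profitable deviation — NE.
(None, Normal): Bailey can switch to None (2.4 → 5). Not NE.
(None, Thorough): Alex can switch to Light (2.4 → 2.8). Not NE.
(Light, None): Alex can switch to Thorough (3.3 → 4.3). Not NE.
(Light, Light): Alex can switch to None (0.1 → 4.4). Not NE.
(Light, Normal): Alex can switch to None (3.7 → 5). Not NE.
(Light, Thorough): Alex can switch to Thorough (2.8 → 3.6). Not NE.
(Normal, None): Alex can switch to None (1.5 → 1.9). Not NE.
(Normal, Light): Alex can switch to None (3.6 → 4.4). Not NE.
(Normal, Normal): Alex can switch to None (1.6 → 5). Not NE.
(Thorough, None): Alex gets 4.3, best alternative 3.3; Bailey gets 5.2, best alternative 3.6. No profitable deviation — NE.
(The remaining 8 profiles each have a profitable deviation by the same check.)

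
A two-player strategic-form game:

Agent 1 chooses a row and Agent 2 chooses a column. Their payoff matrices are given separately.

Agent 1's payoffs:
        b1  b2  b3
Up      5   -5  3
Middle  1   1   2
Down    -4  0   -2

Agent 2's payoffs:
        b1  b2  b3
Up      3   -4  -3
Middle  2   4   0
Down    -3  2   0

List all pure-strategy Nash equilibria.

Agent 1 against b1: payoffs 5, 1, -4 → best response Up.
Agent 1 against b2: payoffs -5, 1, 0 → best response Middle.
Agent 1 against b3: payoffs 3, 2, -2 → best response Up.
Agent 2 against Up: payoffs 3, -4, -3 → best response b1.
Agent 2 against Middle: payoffs 2, 4, 0 → best response b2.
Agent 2 against Down: payoffs -3, 2, 0 → best response b2.
Mutual best responses: (Up, b1); (Middle, b2).

(Up, b1) and (Middle, b2)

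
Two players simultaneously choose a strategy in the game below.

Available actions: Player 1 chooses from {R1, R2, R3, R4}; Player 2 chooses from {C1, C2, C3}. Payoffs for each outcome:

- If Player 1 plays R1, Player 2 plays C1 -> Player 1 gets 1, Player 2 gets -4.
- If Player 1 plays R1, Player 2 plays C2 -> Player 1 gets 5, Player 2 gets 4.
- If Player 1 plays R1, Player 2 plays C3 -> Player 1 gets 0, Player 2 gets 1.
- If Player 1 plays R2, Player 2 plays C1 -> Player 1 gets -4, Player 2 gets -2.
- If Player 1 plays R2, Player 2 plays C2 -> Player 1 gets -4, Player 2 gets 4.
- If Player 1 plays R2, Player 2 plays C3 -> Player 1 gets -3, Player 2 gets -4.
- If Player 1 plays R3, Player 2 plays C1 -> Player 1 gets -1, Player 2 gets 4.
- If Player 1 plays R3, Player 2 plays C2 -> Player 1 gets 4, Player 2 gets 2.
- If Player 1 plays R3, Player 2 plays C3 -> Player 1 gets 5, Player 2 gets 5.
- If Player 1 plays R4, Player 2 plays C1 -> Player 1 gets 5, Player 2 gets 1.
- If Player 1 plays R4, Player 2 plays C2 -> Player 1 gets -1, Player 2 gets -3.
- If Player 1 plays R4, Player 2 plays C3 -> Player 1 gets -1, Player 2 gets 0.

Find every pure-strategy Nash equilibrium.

(R1, C1): Player 1 can switch to R4 (1 → 5). Not NE.
(R1, C2): Player 1 gets 5, best alternative 4; Player 2 gets 4, best alternative 1. No profitable deviation — NE.
(R1, C3): Player 1 can switch to R3 (0 → 5). Not NE.
(R2, C1): Player 1 can switch to R1 (-4 → 1). Not NE.
(R2, C2): Player 1 can switch to R1 (-4 → 5). Not NE.
(R2, C3): Player 1 can switch to R1 (-3 → 0). Not NE.
(R3, C1): Player 1 can switch to R1 (-1 → 1). Not NE.
(R3, C2): Player 1 can switch to R1 (4 → 5). Not NE.
(R3, C3): Player 1 gets 5, best alternative 0; Player 2 gets 5, best alternative 4. No profitable deviation — NE.
(R4, C1): Player 1 gets 5, best alternative 1; Player 2 gets 1, best alternative 0. No profitable deviation — NE.
(R4, C2): Player 1 can switch to R1 (-1 → 5). Not NE.
(R4, C3): Player 1 can switch to R1 (-1 → 0). Not NE.

(R1, C2) and (R3, C3) and (R4, C1)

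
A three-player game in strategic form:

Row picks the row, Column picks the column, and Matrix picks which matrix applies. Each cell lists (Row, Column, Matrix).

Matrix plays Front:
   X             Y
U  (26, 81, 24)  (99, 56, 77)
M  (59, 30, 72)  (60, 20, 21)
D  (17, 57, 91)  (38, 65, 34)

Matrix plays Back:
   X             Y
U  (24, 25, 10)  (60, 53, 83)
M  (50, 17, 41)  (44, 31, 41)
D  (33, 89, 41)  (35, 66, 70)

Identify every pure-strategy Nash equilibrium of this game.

(U, X, Front): Row can switch to M (26 → 59). Not NE.
(U, X, Back): Row can switch to M (24 → 50). Not NE.
(U, Y, Front): Column can switch to X (56 → 81). Not NE.
(U, Y, Back): Row gets 60, best alternative 44; Column gets 53, best alternative 25; Matrix gets 83, best alternative 77. No profitable deviation — NE.
(M, X, Front): Row gets 59, best alternative 26; Column gets 30, best alternative 20; Matrix gets 72, best alternative 41. No profitable deviation — NE.
(M, X, Back): Column can switch to Y (17 → 31). Not NE.
(M, Y, Front): Row can switch to U (60 → 99). Not NE.
(M, Y, Back): Row can switch to U (44 → 60). Not NE.
(The remaining 4 profiles each have a profitable deviation by the same check.)

Pure-strategy Nash equilibria: (U, Y, Back); (M, X, Front)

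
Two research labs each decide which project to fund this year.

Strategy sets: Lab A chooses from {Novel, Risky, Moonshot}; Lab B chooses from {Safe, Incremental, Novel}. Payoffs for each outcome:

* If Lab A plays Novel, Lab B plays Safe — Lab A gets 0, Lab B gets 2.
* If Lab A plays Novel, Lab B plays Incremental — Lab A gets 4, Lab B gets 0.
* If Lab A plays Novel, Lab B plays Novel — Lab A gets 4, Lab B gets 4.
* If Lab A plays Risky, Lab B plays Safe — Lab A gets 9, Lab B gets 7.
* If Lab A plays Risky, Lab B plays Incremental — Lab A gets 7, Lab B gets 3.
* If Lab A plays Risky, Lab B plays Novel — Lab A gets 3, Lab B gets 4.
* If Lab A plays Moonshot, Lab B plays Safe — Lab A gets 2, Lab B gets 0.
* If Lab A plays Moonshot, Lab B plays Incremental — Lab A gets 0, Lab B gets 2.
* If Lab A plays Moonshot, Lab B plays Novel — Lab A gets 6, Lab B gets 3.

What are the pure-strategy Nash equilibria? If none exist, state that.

Pure-strategy Nash equilibria: (Risky, Safe) and (Moonshot, Novel)

(Novel, Safe): Lab A can switch to Risky (0 → 9). Not NE.
(Novel, Incremental): Lab A can switch to Risky (4 → 7). Not NE.
(Novel, Novel): Lab A can switch to Moonshot (4 → 6). Not NE.
(Risky, Safe): Lab A gets 9, best alternative 2; Lab B gets 7, best alternative 4. No profitable deviation — NE.
(Risky, Incremental): Lab B can switch to Safe (3 → 7). Not NE.
(Risky, Novel): Lab A can switch to Novel (3 → 4). Not NE.
(Moonshot, Safe): Lab A can switch to Risky (2 → 9). Not NE.
(Moonshot, Novel): Lab A gets 6, best alternative 4; Lab B gets 3, best alternative 2. No profitable deviation — NE.
(The remaining 1 profile has a profitable deviation by the same check.)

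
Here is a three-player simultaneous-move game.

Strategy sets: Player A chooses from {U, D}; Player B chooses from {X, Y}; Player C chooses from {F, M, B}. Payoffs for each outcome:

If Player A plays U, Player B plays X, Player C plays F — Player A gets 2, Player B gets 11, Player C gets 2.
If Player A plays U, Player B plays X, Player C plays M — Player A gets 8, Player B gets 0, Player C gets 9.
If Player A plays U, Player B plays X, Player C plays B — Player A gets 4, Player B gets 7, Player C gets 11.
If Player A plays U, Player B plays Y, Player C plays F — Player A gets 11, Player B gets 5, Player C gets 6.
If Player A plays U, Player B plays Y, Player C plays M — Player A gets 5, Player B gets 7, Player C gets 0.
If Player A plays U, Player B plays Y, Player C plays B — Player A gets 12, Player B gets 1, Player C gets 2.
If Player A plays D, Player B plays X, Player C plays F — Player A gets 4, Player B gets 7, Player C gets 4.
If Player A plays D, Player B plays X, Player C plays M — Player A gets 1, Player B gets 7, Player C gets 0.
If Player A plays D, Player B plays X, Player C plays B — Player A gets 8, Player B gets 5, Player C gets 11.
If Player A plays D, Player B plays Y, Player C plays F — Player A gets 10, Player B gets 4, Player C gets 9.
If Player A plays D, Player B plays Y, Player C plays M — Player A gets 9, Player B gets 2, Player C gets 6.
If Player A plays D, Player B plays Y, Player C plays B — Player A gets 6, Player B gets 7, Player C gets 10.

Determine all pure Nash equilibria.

Player A against (X, F): payoffs 2, 4 → best response D.
Player A against (X, M): payoffs 8, 1 → best response U.
Player A against (X, B): payoffs 4, 8 → best response D.
Player A against (Y, F): payoffs 11, 10 → best response U.
Player A against (Y, M): payoffs 5, 9 → best response D.
Player A against (Y, B): payoffs 12, 6 → best response U.
Player B against (U, F): payoffs 11, 5 → best response X.
Player B against (U, M): payoffs 0, 7 → best response Y.
Player B against (U, B): payoffs 7, 1 → best response X.
Player B against (D, F): payoffs 7, 4 → best response X.
Player B against (D, M): payoffs 7, 2 → best response X.
Player B against (D, B): payoffs 5, 7 → best response Y.
Player C against (U, X): payoffs 2, 9, 11 → best response B.
Player C against (U, Y): payoffs 6, 0, 2 → best response F.
Player C against (D, X): payoffs 4, 0, 11 → best response B.
Player C against (D, Y): payoffs 9, 6, 10 → best response B.
No profile is a mutual best response for all players.

This game has no pure Nash equilibrium.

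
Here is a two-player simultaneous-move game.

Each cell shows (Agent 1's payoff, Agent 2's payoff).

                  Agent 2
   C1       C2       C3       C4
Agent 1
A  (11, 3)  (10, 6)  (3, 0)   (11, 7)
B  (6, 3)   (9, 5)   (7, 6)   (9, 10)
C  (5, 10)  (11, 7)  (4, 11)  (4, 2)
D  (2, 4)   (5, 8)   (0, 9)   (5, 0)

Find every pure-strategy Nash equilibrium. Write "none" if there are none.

Pure NE: (A, C4)

Mark each player's best response to every combination of opponents' strategies; a profile where every player is best-responding is a pure Nash equilibrium.
Agent 1 against C1: payoffs 11, 6, 5, 2 → best response A.
Agent 1 against C2: payoffs 10, 9, 11, 5 → best response C.
Agent 1 against C3: payoffs 3, 7, 4, 0 → best response B.
Agent 1 against C4: payoffs 11, 9, 4, 5 → best response A.
Agent 2 against A: payoffs 3, 6, 0, 7 → best response C4.
Agent 2 against B: payoffs 3, 5, 6, 10 → best response C4.
Agent 2 against C: payoffs 10, 7, 11, 2 → best response C3.
Agent 2 against D: payoffs 4, 8, 9, 0 → best response C3.
Mutual best responses: (A, C4).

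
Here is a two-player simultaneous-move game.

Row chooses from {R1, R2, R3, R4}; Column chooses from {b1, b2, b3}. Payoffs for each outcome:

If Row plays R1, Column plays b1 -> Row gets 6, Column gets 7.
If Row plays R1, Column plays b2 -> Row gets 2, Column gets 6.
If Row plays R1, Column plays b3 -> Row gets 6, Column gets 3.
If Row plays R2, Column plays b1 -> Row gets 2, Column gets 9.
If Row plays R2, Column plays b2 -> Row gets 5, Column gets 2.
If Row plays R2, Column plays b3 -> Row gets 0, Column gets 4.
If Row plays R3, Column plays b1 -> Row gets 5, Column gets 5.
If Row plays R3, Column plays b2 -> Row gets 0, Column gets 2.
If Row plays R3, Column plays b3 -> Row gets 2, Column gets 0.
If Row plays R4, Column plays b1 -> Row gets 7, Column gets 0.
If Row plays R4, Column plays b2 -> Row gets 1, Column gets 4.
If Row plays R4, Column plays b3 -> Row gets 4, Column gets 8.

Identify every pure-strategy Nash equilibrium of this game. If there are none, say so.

No pure-strategy Nash equilibrium.

For each player, find the best response to each opponent profile; mutual best responses are the pure NE.
Row against b1: payoffs 6, 2, 5, 7 → best response R4.
Row against b2: payoffs 2, 5, 0, 1 → best response R2.
Row against b3: payoffs 6, 0, 2, 4 → best response R1.
Column against R1: payoffs 7, 6, 3 → best response b1.
Column against R2: payoffs 9, 2, 4 → best response b1.
Column against R3: payoffs 5, 2, 0 → best response b1.
Column against R4: payoffs 0, 4, 8 → best response b3.
No profile is a mutual best response for all players.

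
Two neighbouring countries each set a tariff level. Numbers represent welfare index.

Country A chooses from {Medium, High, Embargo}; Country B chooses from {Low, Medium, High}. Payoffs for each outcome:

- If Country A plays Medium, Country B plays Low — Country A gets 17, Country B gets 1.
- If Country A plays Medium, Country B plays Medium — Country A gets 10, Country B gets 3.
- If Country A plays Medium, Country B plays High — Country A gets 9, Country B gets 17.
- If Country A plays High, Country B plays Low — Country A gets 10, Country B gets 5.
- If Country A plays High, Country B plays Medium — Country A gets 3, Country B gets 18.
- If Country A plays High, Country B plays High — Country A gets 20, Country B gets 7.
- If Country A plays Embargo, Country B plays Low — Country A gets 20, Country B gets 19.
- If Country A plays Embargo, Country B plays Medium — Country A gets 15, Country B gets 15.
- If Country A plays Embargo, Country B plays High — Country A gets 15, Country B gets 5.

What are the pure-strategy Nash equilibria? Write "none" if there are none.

The unique pure-strategy Nash equilibrium is (Embargo, Low).

Country A against Low: payoffs 17, 10, 20 → best response Embargo.
Country A against Medium: payoffs 10, 3, 15 → best response Embargo.
Country A against High: payoffs 9, 20, 15 → best response High.
Country B against Medium: payoffs 1, 3, 17 → best response High.
Country B against High: payoffs 5, 18, 7 → best response Medium.
Country B against Embargo: payoffs 19, 15, 5 → best response Low.
Mutual best responses: (Embargo, Low).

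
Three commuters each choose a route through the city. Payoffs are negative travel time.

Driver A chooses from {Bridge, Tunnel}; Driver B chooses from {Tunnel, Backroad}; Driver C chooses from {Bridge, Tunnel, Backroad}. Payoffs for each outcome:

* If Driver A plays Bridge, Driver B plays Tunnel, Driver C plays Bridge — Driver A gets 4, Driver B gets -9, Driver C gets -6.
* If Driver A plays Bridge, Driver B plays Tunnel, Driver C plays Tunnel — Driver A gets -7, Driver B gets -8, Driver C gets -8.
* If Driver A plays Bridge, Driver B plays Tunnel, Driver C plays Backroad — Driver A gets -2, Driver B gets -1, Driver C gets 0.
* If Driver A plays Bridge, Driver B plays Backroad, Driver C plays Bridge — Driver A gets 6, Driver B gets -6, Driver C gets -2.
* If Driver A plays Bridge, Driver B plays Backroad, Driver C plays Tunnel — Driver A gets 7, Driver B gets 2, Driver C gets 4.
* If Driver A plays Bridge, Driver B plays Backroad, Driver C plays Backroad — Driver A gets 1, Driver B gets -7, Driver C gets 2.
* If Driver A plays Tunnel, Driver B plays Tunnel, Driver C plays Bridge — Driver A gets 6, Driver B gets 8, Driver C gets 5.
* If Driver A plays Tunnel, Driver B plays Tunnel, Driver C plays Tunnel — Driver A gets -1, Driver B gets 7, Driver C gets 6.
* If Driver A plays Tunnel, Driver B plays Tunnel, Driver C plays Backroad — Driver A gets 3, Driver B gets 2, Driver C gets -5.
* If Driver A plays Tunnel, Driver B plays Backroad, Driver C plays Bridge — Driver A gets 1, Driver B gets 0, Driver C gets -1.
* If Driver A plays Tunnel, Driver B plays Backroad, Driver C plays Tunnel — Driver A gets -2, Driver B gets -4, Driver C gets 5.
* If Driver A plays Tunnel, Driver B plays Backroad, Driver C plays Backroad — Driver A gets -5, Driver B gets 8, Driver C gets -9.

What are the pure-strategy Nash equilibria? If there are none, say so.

The pure Nash equilibria are (Bridge, Backroad, Tunnel); (Tunnel, Tunnel, Tunnel).

Check each profile: it is a Nash equilibrium iff no player can strictly gain by switching unilaterally.
(Bridge, Tunnel, Bridge): Driver A can switch to Tunnel (4 → 6). Not NE.
(Bridge, Tunnel, Tunnel): Driver A can switch to Tunnel (-7 → -1). Not NE.
(Bridge, Tunnel, Backroad): Driver A can switch to Tunnel (-2 → 3). Not NE.
(Bridge, Backroad, Bridge): Driver C can switch to Tunnel (-2 → 4). Not NE.
(Bridge, Backroad, Tunnel): Driver A gets 7, best alternative -2; Driver B gets 2, best alternative -8; Driver C gets 4, best alternative 2. No profitable deviation — NE.
(Bridge, Backroad, Backroad): Driver B can switch to Tunnel (-7 → -1). Not NE.
(Tunnel, Tunnel, Bridge): Driver C can switch to Tunnel (5 → 6). Not NE.
(Tunnel, Tunnel, Tunnel): Driver A gets -1, best alternative -7; Driver B gets 7, best alternative -4; Driver C gets 6, best alternative 5. No profitable deviation — NE.
(Tunnel, Tunnel, Backroad): Driver B can switch to Backroad (2 → 8). Not NE.
(Tunnel, Backroad, Bridge): Driver A can switch to Bridge (1 → 6). Not NE.
(The remaining 2 profiles each have a profitable deviation by the same check.)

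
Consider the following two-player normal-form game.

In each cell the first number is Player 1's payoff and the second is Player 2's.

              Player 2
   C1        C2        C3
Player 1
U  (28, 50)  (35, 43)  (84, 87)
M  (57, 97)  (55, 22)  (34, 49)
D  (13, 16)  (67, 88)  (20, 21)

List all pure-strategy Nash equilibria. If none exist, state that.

Player 1 against C1: payoffs 28, 57, 13 → best response M.
Player 1 against C2: payoffs 35, 55, 67 → best response D.
Player 1 against C3: payoffs 84, 34, 20 → best response U.
Player 2 against U: payoffs 50, 43, 87 → best response C3.
Player 2 against M: payoffs 97, 22, 49 → best response C1.
Player 2 against D: payoffs 16, 88, 21 → best response C2.
Mutual best responses: (U, C3); (M, C1); (D, C2).

Pure-strategy Nash equilibria: (U, C3) and (M, C1) and (D, C2)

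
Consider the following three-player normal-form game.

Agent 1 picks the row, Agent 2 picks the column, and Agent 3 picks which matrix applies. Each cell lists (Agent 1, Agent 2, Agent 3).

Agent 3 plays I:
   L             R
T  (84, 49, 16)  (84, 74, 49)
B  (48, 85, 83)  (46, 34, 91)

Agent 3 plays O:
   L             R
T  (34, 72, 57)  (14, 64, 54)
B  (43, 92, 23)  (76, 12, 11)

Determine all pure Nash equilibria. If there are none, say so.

This game has no pure Nash equilibrium.

Agent 1 against (L, I): payoffs 84, 48 → best response T.
Agent 1 against (L, O): payoffs 34, 43 → best response B.
Agent 1 against (R, I): payoffs 84, 46 → best response T.
Agent 1 against (R, O): payoffs 14, 76 → best response B.
Agent 2 against (T, I): payoffs 49, 74 → best response R.
Agent 2 against (T, O): payoffs 72, 64 → best response L.
Agent 2 against (B, I): payoffs 85, 34 → best response L.
Agent 2 against (B, O): payoffs 92, 12 → best response L.
Agent 3 against (T, L): payoffs 16, 57 → best response O.
Agent 3 against (T, R): payoffs 49, 54 → best response O.
Agent 3 against (B, L): payoffs 83, 23 → best response I.
Agent 3 against (B, R): payoffs 91, 11 → best response I.
No profile is a mutual best response for all players.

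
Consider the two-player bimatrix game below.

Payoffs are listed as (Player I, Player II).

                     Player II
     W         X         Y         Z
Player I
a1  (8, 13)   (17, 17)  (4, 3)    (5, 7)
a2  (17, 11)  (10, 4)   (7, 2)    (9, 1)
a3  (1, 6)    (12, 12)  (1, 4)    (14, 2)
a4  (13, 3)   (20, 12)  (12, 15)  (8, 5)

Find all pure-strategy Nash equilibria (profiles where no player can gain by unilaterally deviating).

Pure-strategy Nash equilibria: (a2, W) and (a4, Y)

Player I against W: payoffs 8, 17, 1, 13 → best response a2.
Player I against X: payoffs 17, 10, 12, 20 → best response a4.
Player I against Y: payoffs 4, 7, 1, 12 → best response a4.
Player I against Z: payoffs 5, 9, 14, 8 → best response a3.
Player II against a1: payoffs 13, 17, 3, 7 → best response X.
Player II against a2: payoffs 11, 4, 2, 1 → best response W.
Player II against a3: payoffs 6, 12, 4, 2 → best response X.
Player II against a4: payoffs 3, 12, 15, 5 → best response Y.
Mutual best responses: (a2, W); (a4, Y).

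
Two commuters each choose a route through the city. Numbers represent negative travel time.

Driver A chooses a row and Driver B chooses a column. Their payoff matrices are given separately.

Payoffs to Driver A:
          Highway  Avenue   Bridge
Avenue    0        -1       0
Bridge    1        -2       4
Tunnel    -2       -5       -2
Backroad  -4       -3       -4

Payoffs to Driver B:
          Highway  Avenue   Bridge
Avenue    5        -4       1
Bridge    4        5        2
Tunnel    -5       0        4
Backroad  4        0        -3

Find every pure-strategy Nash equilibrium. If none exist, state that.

For each player, find the best response to each opponent profile; mutual best responses are the pure NE.
Driver A against Highway: payoffs 0, 1, -2, -4 → best response Bridge.
Driver A against Avenue: payoffs -1, -2, -5, -3 → best response Avenue.
Driver A against Bridge: payoffs 0, 4, -2, -4 → best response Bridge.
Driver B against Avenue: payoffs 5, -4, 1 → best response Highway.
Driver B against Bridge: payoffs 4, 5, 2 → best response Avenue.
Driver B against Tunnel: payoffs -5, 0, 4 → best response Bridge.
Driver B against Backroad: payoffs 4, 0, -3 → best response Highway.
No profile is a mutual best response for all players.

none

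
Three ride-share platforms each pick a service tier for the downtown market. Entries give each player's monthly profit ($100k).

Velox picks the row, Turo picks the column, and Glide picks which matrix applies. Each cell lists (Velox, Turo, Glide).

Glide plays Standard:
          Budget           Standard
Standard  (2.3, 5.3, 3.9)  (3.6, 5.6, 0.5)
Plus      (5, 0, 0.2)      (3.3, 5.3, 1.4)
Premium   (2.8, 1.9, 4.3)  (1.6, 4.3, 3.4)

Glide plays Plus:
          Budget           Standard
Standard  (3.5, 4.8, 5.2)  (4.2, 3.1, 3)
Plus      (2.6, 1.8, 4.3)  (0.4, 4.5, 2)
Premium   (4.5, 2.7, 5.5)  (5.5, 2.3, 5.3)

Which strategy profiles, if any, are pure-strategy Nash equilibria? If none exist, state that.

Check each profile: it is a Nash equilibrium iff no player can strictly gain by switching unilaterally.
(Standard, Budget, Standard): Velox can switch to Plus (2.3 → 5). Not NE.
(Standard, Budget, Plus): Velox can switch to Premium (3.5 → 4.5). Not NE.
(Standard, Standard, Standard): Glide can switch to Plus (0.5 → 3). Not NE.
(Standard, Standard, Plus): Velox can switch to Premium (4.2 → 5.5). Not NE.
(Plus, Budget, Standard): Turo can switch to Standard (0 → 5.3). Not NE.
(Plus, Budget, Plus): Velox can switch to Standard (2.6 → 3.5). Not NE.
(Plus, Standard, Standard): Velox can switch to Standard (3.3 → 3.6). Not NE.
(Plus, Standard, Plus): Velox can switch to Standard (0.4 → 4.2). Not NE.
(Premium, Budget, Standard): Velox can switch to Plus (2.8 → 5). Not NE.
(Premium, Budget, Plus): Velox gets 4.5, best alternative 3.5; Turo gets 2.7, best alternative 2.3; Glide gets 5.5, best alternative 4.3. No profitable deviation — NE.
(Premium, Standard, Standard): Velox can switch to Standard (1.6 → 3.6). Not NE.
(The remaining 1 profile has a profitable deviation by the same check.)

(Premium, Budget, Plus)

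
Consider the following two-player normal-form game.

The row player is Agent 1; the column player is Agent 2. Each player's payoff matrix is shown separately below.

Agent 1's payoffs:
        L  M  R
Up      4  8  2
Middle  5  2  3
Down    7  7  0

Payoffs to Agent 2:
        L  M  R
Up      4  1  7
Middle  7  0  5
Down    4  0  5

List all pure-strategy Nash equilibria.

Agent 1 against L: payoffs 4, 5, 7 → best response Down.
Agent 1 against M: payoffs 8, 2, 7 → best response Up.
Agent 1 against R: payoffs 2, 3, 0 → best response Middle.
Agent 2 against Up: payoffs 4, 1, 7 → best response R.
Agent 2 against Middle: payoffs 7, 0, 5 → best response L.
Agent 2 against Down: payoffs 4, 0, 5 → best response R.
No profile is a mutual best response for all players.

This game has no pure Nash equilibrium.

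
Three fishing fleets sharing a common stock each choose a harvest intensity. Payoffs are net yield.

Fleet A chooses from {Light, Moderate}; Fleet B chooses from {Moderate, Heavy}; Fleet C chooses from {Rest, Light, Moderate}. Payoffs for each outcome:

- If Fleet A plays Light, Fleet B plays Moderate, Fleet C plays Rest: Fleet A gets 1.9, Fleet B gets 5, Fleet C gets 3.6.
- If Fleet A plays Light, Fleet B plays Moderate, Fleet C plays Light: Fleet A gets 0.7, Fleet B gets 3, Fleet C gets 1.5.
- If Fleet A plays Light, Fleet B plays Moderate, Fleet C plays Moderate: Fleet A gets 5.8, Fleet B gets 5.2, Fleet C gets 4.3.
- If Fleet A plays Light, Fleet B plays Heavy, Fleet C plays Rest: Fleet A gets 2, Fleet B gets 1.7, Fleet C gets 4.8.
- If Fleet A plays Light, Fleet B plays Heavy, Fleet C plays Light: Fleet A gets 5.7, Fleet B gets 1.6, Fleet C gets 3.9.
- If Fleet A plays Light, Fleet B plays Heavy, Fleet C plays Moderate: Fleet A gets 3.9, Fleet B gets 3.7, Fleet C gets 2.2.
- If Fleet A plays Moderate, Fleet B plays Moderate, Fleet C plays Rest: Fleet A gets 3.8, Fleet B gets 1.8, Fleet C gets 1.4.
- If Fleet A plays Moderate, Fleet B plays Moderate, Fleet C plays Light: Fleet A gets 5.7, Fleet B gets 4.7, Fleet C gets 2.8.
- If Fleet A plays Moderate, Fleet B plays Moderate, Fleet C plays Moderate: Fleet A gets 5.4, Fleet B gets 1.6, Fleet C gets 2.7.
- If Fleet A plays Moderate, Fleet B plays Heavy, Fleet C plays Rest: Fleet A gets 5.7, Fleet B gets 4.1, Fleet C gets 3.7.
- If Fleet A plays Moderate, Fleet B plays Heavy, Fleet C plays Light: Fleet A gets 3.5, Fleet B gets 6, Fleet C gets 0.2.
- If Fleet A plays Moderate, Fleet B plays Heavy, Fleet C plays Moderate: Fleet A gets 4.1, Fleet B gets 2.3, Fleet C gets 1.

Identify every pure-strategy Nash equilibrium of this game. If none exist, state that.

Mark each player's best response to every combination of opponents' strategies; a profile where every player is best-responding is a pure Nash equilibrium.
Fleet A against (Moderate, Rest): payoffs 1.9, 3.8 → best response Moderate.
Fleet A against (Moderate, Light): payoffs 0.7, 5.7 → best response Moderate.
Fleet A against (Moderate, Moderate): payoffs 5.8, 5.4 → best response Light.
Fleet A against (Heavy, Rest): payoffs 2, 5.7 → best response Moderate.
Fleet A against (Heavy, Light): payoffs 5.7, 3.5 → best response Light.
Fleet A against (Heavy, Moderate): payoffs 3.9, 4.1 → best response Moderate.
Fleet B against (Light, Rest): payoffs 5, 1.7 → best response Moderate.
Fleet B against (Light, Light): payoffs 3, 1.6 → best response Moderate.
Fleet B against (Light, Moderate): payoffs 5.2, 3.7 → best response Moderate.
Fleet B against (Moderate, Rest): payoffs 1.8, 4.1 → best response Heavy.
Fleet B against (Moderate, Light): payoffs 4.7, 6 → best response Heavy.
Fleet B against (Moderate, Moderate): payoffs 1.6, 2.3 → best response Heavy.
Fleet C against (Light, Moderate): payoffs 3.6, 1.5, 4.3 → best response Moderate.
Fleet C against (Light, Heavy): payoffs 4.8, 3.9, 2.2 → best response Rest.
Fleet C against (Moderate, Moderate): payoffs 1.4, 2.8, 2.7 → best response Light.
Fleet C against (Moderate, Heavy): payoffs 3.7, 0.2, 1 → best response Rest.
Mutual best responses: (Light, Moderate, Moderate); (Moderate, Heavy, Rest).

(Light, Moderate, Moderate); (Moderate, Heavy, Rest)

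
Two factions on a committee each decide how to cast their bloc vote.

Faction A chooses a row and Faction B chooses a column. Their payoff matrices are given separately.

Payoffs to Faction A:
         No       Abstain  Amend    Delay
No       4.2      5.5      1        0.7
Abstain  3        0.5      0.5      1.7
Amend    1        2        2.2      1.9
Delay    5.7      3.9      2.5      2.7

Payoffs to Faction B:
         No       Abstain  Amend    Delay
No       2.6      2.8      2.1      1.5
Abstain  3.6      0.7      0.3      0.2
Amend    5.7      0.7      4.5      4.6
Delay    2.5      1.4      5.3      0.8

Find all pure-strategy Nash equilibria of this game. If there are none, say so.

Faction A against No: payoffs 4.2, 3, 1, 5.7 → best response Delay.
Faction A against Abstain: payoffs 5.5, 0.5, 2, 3.9 → best response No.
Faction A against Amend: payoffs 1, 0.5, 2.2, 2.5 → best response Delay.
Faction A against Delay: payoffs 0.7, 1.7, 1.9, 2.7 → best response Delay.
Faction B against No: payoffs 2.6, 2.8, 2.1, 1.5 → best response Abstain.
Faction B against Abstain: payoffs 3.6, 0.7, 0.3, 0.2 → best response No.
Faction B against Amend: payoffs 5.7, 0.7, 4.5, 4.6 → best response No.
Faction B against Delay: payoffs 2.5, 1.4, 5.3, 0.8 → best response Amend.
Mutual best responses: (No, Abstain); (Delay, Amend).

Pure-strategy Nash equilibria: (No, Abstain); (Delay, Amend)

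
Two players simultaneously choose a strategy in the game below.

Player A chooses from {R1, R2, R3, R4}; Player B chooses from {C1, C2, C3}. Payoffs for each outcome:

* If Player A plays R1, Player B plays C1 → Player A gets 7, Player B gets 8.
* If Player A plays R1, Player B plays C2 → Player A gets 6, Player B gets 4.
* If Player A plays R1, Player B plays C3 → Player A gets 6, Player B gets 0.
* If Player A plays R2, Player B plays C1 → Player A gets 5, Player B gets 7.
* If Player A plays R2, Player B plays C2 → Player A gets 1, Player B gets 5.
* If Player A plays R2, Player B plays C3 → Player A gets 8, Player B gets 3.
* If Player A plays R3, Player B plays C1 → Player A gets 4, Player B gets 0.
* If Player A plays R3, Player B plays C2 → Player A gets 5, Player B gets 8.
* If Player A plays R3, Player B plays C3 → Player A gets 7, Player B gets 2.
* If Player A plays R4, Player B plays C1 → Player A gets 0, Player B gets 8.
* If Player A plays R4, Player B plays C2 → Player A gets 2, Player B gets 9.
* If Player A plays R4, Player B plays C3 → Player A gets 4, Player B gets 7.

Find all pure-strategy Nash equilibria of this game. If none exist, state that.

The unique pure-strategy Nash equilibrium is (R1, C1).

Player A against C1: payoffs 7, 5, 4, 0 → best response R1.
Player A against C2: payoffs 6, 1, 5, 2 → best response R1.
Player A against C3: payoffs 6, 8, 7, 4 → best response R2.
Player B against R1: payoffs 8, 4, 0 → best response C1.
Player B against R2: payoffs 7, 5, 3 → best response C1.
Player B against R3: payoffs 0, 8, 2 → best response C2.
Player B against R4: payoffs 8, 9, 7 → best response C2.
Mutual best responses: (R1, C1).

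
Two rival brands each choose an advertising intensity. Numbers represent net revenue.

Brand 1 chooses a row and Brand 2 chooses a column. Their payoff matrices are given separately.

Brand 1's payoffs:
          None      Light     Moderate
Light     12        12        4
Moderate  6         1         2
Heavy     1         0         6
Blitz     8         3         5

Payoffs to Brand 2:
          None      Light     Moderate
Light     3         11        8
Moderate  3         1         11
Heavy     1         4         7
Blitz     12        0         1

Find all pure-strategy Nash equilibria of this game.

(Light, Light), (Heavy, Moderate)

(Light, None): Brand 2 can switch to Light (3 → 11). Not NE.
(Light, Light): Brand 1 gets 12, best alternative 3; Brand 2 gets 11, best alternative 8. No profitable deviation — NE.
(Light, Moderate): Brand 1 can switch to Heavy (4 → 6). Not NE.
(Moderate, None): Brand 1 can switch to Light (6 → 12). Not NE.
(Moderate, Light): Brand 1 can switch to Light (1 → 12). Not NE.
(Moderate, Moderate): Brand 1 can switch to Light (2 → 4). Not NE.
(Heavy, None): Brand 1 can switch to Light (1 → 12). Not NE.
(Heavy, Light): Brand 1 can switch to Light (0 → 12). Not NE.
(Heavy, Moderate): Brand 1 gets 6, best alternative 5; Brand 2 gets 7, best alternative 4. No profitable deviation — NE.
(Blitz, None): Brand 1 can switch to Light (8 → 12). Not NE.
(The remaining 2 profiles each have a profitable deviation by the same check.)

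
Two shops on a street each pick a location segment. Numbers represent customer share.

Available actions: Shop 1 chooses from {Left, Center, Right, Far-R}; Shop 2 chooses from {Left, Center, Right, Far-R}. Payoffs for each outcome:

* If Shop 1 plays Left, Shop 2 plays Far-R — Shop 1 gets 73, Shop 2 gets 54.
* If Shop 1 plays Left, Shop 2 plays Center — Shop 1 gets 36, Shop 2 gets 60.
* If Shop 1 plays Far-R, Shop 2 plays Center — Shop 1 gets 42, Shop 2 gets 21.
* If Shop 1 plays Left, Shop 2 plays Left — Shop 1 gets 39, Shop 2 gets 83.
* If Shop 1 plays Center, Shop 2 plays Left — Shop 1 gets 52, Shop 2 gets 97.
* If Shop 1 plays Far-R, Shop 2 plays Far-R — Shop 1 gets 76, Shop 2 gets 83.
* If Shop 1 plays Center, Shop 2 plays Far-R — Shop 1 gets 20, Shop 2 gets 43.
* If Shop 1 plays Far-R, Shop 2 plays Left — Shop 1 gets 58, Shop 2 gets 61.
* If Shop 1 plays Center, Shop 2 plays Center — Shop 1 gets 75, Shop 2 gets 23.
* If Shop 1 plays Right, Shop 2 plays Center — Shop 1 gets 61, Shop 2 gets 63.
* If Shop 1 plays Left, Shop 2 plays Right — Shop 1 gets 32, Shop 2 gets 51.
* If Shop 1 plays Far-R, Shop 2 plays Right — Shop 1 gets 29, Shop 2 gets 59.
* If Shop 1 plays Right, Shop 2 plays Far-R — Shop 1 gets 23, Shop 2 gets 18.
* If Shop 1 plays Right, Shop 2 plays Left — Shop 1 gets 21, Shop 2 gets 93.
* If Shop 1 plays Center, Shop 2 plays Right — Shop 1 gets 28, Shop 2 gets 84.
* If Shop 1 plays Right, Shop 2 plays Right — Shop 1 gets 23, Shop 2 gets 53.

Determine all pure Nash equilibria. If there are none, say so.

For each player, find the best response to each opponent profile; mutual best responses are the pure NE.
Shop 1 against Left: payoffs 39, 52, 21, 58 → best response Far-R.
Shop 1 against Center: payoffs 36, 75, 61, 42 → best response Center.
Shop 1 against Right: payoffs 32, 28, 23, 29 → best response Left.
Shop 1 against Far-R: payoffs 73, 20, 23, 76 → best response Far-R.
Shop 2 against Left: payoffs 83, 60, 51, 54 → best response Left.
Shop 2 against Center: payoffs 97, 23, 84, 43 → best response Left.
Shop 2 against Right: payoffs 93, 63, 53, 18 → best response Left.
Shop 2 against Far-R: payoffs 61, 21, 59, 83 → best response Far-R.
Mutual best responses: (Far-R, Far-R).

Pure NE: (Far-R, Far-R)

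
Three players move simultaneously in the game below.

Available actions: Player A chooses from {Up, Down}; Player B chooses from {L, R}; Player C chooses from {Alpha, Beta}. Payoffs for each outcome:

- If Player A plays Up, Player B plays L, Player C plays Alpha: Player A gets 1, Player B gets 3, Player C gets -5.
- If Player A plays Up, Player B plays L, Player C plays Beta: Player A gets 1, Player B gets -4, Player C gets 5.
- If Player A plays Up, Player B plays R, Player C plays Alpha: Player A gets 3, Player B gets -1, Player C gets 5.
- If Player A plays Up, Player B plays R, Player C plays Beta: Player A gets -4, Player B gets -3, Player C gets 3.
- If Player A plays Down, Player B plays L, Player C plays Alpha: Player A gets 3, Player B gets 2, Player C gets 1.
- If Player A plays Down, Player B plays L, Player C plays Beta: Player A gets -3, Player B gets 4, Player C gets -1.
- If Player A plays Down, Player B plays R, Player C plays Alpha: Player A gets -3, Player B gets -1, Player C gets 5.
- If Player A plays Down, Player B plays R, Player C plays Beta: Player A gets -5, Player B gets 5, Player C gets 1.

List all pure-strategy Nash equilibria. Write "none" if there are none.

(Up, L, Alpha): Player A can switch to Down (1 → 3). Not NE.
(Up, L, Beta): Player B can switch to R (-4 → -3). Not NE.
(Up, R, Alpha): Player B can switch to L (-1 → 3). Not NE.
(Up, R, Beta): Player C can switch to Alpha (3 → 5). Not NE.
(Down, L, Alpha): Player A gets 3, best alternative 1; Player B gets 2, best alternative -1; Player C gets 1, best alternative -1. No profitable deviation — NE.
(Down, L, Beta): Player A can switch to Up (-3 → 1). Not NE.
(Down, R, Alpha): Player A can switch to Up (-3 → 3). Not NE.
(Down, R, Beta): Player A can switch to Up (-5 → -4). Not NE.

Pure NE: (Down, L, Alpha)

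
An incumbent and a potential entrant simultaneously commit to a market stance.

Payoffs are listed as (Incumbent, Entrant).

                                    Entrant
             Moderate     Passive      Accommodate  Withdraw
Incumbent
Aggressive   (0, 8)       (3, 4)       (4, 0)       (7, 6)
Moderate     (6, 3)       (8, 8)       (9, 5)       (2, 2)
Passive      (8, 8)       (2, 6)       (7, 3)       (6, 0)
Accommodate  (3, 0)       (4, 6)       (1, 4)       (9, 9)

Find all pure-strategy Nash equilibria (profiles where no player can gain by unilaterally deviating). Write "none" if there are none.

(Moderate, Passive) and (Passive, Moderate) and (Accommodate, Withdraw)

Incumbent against Moderate: payoffs 0, 6, 8, 3 → best response Passive.
Incumbent against Passive: payoffs 3, 8, 2, 4 → best response Moderate.
Incumbent against Accommodate: payoffs 4, 9, 7, 1 → best response Moderate.
Incumbent against Withdraw: payoffs 7, 2, 6, 9 → best response Accommodate.
Entrant against Aggressive: payoffs 8, 4, 0, 6 → best response Moderate.
Entrant against Moderate: payoffs 3, 8, 5, 2 → best response Passive.
Entrant against Passive: payoffs 8, 6, 3, 0 → best response Moderate.
Entrant against Accommodate: payoffs 0, 6, 4, 9 → best response Withdraw.
Mutual best responses: (Moderate, Passive); (Passive, Moderate); (Accommodate, Withdraw).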